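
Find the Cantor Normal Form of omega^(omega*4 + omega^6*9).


omega^(omega*4 + omega^6*9):
In ordinal addition a term is absorbed by a following term of strictly larger exponent: 1 < 6, so omega*4 + omega^6*9 = omega^6*9.
omega raised to a CNF ordinal is a single CNF term: Result = omega^(omega^6*9)

omega^(omega^6*9)


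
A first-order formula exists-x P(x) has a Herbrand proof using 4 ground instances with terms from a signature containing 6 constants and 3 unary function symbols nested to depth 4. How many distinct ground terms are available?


Herbrand terms by depth:
Depth 0: 6 constants
Depth 1: 18 new terms (running total: 24)
Depth 2: 54 new terms (running total: 78)
Depth 3: 162 new terms (running total: 240)
Depth 4: 486 new terms (running total: 726)
Total distinct ground terms = 726

726


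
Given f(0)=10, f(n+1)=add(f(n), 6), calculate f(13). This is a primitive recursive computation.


f(0) = 10
f(1) = add(f(0), 6) = add(10, 6) = 16
f(2) = add(f(1), 6) = add(16, 6) = 22
f(3) = add(f(2), 6) = add(22, 6) = 28
f(4) = add(f(3), 6) = add(28, 6) = 34
f(5) = add(f(4), 6) = add(34, 6) = 40
f(6) = add(f(5), 6) = add(40, 6) = 46
f(7) = add(f(6), 6) = add(46, 6) = 52
f(8) = add(f(7), 6) = add(52, 6) = 58
f(9) = add(f(8), 6) = add(58, 6) = 64
f(10) = add(f(9), 6) = add(64, 6) = 70
f(11) = add(f(10), 6) = add(70, 6) = 76
f(12) = add(f(11), 6) = add(76, 6) = 82
f(13) = add(f(12), 6) = add(82, 6) = 88


88


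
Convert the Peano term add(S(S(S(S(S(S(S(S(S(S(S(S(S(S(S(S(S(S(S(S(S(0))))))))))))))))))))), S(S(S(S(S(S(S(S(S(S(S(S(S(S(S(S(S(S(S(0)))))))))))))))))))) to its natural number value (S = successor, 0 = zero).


add(S^21(0), S^19(0)):
S^21(0) = 21
S^19(0) = 19
21 + 19 = 40

40


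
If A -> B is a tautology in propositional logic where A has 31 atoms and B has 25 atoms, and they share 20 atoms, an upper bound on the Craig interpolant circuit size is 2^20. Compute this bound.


Shared atoms = 20
Craig interpolant size bound = 2^20
= 1048576

1048576


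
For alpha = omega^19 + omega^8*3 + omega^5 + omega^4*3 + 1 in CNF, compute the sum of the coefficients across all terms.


CNF: omega^19 + omega^8*3 + omega^5 + omega^4*3 + 1
Coefficients: 1 + 3 + 1 + 3 + 1 = 9

9


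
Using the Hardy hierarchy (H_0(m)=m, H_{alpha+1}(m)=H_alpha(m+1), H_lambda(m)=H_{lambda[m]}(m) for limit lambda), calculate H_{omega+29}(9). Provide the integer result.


H_{omega+29}(9):
Unwind the 29 successor steps: H_{omega+29}(9) = H_omega(9+29) = H_omega(38).
H_omega(m) = H_m(m) = m + m = 2m.
Result = 2 * 38 = 76

76


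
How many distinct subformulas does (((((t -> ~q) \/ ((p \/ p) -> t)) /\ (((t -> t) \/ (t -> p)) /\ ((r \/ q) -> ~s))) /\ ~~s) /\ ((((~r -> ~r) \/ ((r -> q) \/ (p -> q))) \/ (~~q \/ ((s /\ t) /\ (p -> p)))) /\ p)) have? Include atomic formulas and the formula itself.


Formula: (((((t -> ~q) \/ ((p \/ p) -> t)) /\ (((t -> t) \/ (t -> p)) /\ ((r \/ q) -> ~s))) /\ ~~s) /\ ((((~r -> ~r) \/ ((r -> q) \/ (p -> q))) \/ (~~q \/ ((s /\ t) /\ (p -> p)))) /\ p))
Subformulas found:
  1. r
  2. p
  3. q
  4. s
  5. t
  6. ~s
  7. ~r
  8. ~q
  9. ~~s
  10. ~~q
  11. (r -> q)
  12. (s /\ t)
  13. (p -> p)
  14. (p -> q)
  15. (p \/ p)
  16. (t -> t)
  17. (r \/ q)
  18. (t -> p)
  19. (t -> ~q)
  20. (~r -> ~r)
  21. ((p \/ p) -> t)
  22. ((r \/ q) -> ~s)
  23. ((t -> t) \/ (t -> p))
  24. ((s /\ t) /\ (p -> p))
  25. ((r -> q) \/ (p -> q))
  26. ((t -> ~q) \/ ((p \/ p) -> t))
  27. (~~q \/ ((s /\ t) /\ (p -> p)))
  28. ((~r -> ~r) \/ ((r -> q) \/ (p -> q)))
  29. (((t -> t) \/ (t -> p)) /\ ((r \/ q) -> ~s))
  30. (((~r -> ~r) \/ ((r -> q) \/ (p -> q))) \/ (~~q \/ ((s /\ t) /\ (p -> p))))
  31. (((t -> ~q) \/ ((p \/ p) -> t)) /\ (((t -> t) \/ (t -> p)) /\ ((r \/ q) -> ~s)))
  32. ((((~r -> ~r) \/ ((r -> q) \/ (p -> q))) \/ (~~q \/ ((s /\ t) /\ (p -> p)))) /\ p)
  33. ((((t -> ~q) \/ ((p \/ p) -> t)) /\ (((t -> t) \/ (t -> p)) /\ ((r \/ q) -> ~s))) /\ ~~s)
  34. (((((t -> ~q) \/ ((p \/ p) -> t)) /\ (((t -> t) \/ (t -> p)) /\ ((r \/ q) -> ~s))) /\ ~~s) /\ ((((~r -> ~r) \/ ((r -> q) \/ (p -> q))) \/ (~~q \/ ((s /\ t) /\ (p -> p)))) /\ p))
Total distinct subformulas = 34

34


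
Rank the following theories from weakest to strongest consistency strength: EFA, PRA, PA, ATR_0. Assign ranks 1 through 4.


Ordering by consistency strength:
1. EFA
2. PRA
3. PA
4. ATR_0


EFA=1, PRA=2, PA=3, ATR_0=4


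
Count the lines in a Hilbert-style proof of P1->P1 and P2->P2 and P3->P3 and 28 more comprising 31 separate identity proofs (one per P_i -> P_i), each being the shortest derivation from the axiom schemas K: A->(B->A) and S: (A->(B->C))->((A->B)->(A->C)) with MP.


The shortest proof of A->A from K and S in the Hilbert calculus has exactly 5 lines:
(1) K instance A->((A->A)->A), (2) S instance, (3) MP on 1,2, (4) K instance A->(A->A), (5) MP on 3,4.
For 31 independent identities: 31 * 5 = 155 lines total.

155


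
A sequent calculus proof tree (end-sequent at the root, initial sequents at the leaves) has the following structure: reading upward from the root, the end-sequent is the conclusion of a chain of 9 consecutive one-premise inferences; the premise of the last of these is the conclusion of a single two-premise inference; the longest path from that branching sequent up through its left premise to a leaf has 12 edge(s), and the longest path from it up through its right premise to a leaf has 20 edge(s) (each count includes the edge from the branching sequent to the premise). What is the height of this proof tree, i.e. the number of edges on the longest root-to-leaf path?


Longest path through the left premise: 12 edges (measured from the branching sequent)
Longest path through the right premise: 20 edges
Height of the subtree rooted at the branching sequent: max(12, 20) = 20
The branching sequent sits 9 edges above the root (the chain of one-premise inferences), so height = 20 + 9 = 29

29


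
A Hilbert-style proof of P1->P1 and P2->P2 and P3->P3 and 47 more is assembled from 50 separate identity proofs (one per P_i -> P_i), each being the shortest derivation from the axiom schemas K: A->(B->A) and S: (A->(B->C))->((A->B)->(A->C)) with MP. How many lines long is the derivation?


The shortest proof of A->A from K and S in the Hilbert calculus has exactly 5 lines:
(1) K instance A->((A->A)->A), (2) S instance, (3) MP on 1,2, (4) K instance A->(A->A), (5) MP on 3,4.
For 50 independent identities: 50 * 5 = 250 lines total.

250


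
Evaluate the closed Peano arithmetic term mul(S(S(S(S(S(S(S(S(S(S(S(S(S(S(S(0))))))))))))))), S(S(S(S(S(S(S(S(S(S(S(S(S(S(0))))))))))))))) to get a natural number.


mul(S^15(0), S^14(0)):
S^15(0) = 15
S^14(0) = 14
15 * 14 = 210

210


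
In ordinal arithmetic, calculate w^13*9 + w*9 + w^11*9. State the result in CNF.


Ordinal addition (w^13*9 + w*9) + w^11*9:
alpha's leading term has exponent 13 > beta's exponent 11, so it survives.
alpha's tail term has exponent 1 < beta's exponent 11, so it is absorbed by beta.
In ordinal addition, any term followed by a strictly larger-exponent term is absorbed.
Result = w^13*9 + w^11*9

w^13*9 + w^11*9


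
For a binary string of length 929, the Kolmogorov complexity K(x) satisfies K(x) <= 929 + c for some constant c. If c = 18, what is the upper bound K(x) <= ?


K(x) <= |x| + c = 929 + 18 = 947

947


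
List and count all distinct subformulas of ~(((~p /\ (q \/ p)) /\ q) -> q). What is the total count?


Formula: ~(((~p /\ (q \/ p)) /\ q) -> q)
Subformulas found:
  1. q
  2. p
  3. ~p
  4. (q \/ p)
  5. (~p /\ (q \/ p))
  6. ((~p /\ (q \/ p)) /\ q)
  7. (((~p /\ (q \/ p)) /\ q) -> q)
  8. ~(((~p /\ (q \/ p)) /\ q) -> q)
Total distinct subformulas = 8

8


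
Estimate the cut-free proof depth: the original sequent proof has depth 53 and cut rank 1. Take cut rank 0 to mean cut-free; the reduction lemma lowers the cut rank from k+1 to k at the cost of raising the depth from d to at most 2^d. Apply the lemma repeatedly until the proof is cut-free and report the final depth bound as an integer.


Each rank reduction sends depth d to at most 2^d; cut rank r needs r reductions.
2_0(53) = 53
2_1(53) = 2^53 = 9007199254740992
Cut-free depth bound = 9007199254740992

9007199254740992


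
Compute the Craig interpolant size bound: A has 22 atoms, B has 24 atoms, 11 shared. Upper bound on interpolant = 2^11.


Shared atoms = 11
Craig interpolant size bound = 2^11
= 2048

2048


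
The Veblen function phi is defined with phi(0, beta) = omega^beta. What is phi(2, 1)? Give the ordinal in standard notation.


phi(2, 1):
phi(2, beta) = zeta_beta (the beta-th zeta number, fixed point of epsilon).
phi(2, 1) = zeta_1

zeta_1


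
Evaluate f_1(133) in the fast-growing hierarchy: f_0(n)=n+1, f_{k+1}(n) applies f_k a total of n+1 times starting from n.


f_1(133) = f_0^134(133)
f_0 adds 1 each time, applied 134 times.
f_1(133) = 133 + 134 = 267

267


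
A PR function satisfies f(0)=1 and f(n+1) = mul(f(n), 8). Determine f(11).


f(0) = 1
f(1) = mul(f(0), 8) = mul(1, 8) = 8
f(2) = mul(f(1), 8) = mul(8, 8) = 64
f(3) = mul(f(2), 8) = mul(64, 8) = 512
f(4) = mul(f(3), 8) = mul(512, 8) = 4096
f(5) = mul(f(4), 8) = mul(4096, 8) = 32768
f(6) = mul(f(5), 8) = mul(32768, 8) = 262144
f(7) = mul(f(6), 8) = mul(262144, 8) = 2097152
f(8) = mul(f(7), 8) = mul(2097152, 8) = 16777216
f(9) = mul(f(8), 8) = mul(16777216, 8) = 134217728
f(10) = mul(f(9), 8) = mul(134217728, 8) = 1073741824
f(11) = mul(f(10), 8) = mul(1073741824, 8) = 8589934592


8589934592


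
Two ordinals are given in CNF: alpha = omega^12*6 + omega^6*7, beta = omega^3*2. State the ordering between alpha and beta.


Compare term by term from highest exponent:
alpha = omega^12*6 + omega^6*7
beta = omega^3*2
Term 1: alpha has omega^12*6, beta has omega^3*2
Term 2: alpha has omega^6*7, beta has omega^0*0
Result: alpha > beta

alpha > beta


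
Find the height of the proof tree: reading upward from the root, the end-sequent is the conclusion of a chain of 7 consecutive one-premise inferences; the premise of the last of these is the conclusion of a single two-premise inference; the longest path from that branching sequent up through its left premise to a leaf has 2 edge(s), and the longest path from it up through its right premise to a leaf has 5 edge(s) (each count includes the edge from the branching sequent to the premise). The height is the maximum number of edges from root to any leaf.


Longest path through the left premise: 2 edges (measured from the branching sequent)
Longest path through the right premise: 5 edges
Height of the subtree rooted at the branching sequent: max(2, 5) = 5
The branching sequent sits 7 edges above the root (the chain of one-premise inferences), so height = 5 + 7 = 12

12


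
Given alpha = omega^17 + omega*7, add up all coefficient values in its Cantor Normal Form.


CNF: omega^17 + omega*7
Coefficients: 1 + 7 = 8

8


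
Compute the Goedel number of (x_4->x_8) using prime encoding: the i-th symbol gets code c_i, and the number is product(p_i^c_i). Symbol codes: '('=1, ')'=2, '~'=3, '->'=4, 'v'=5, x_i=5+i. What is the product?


Formula: (x_4->x_8)
Symbol codes: [1, 9, 4, 13, 2]
Primes: [2, 3, 5, 7, 11]
p_1^1 = 2^1 = 2
p_2^9 = 3^9 = 19683
p_3^4 = 5^4 = 625
p_4^13 = 7^13 = 96889010407
p_5^2 = 11^2 = 121
Product = 288443791765948376250

288443791765948376250


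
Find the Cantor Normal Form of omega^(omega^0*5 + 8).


omega^(omega^0*5 + 8):
omega^0 = 1, so the exponent is 5 + 8 = 13 (finite ordinal addition).
Result = omega^13, already a single CNF term.

omega^13


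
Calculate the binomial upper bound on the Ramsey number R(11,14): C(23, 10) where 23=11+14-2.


R(11,14) <= C(11+14-2, 11-1) = C(23, 10)
C(23, 10) = 23! / (10! * 13!)
= 1144066

1144066


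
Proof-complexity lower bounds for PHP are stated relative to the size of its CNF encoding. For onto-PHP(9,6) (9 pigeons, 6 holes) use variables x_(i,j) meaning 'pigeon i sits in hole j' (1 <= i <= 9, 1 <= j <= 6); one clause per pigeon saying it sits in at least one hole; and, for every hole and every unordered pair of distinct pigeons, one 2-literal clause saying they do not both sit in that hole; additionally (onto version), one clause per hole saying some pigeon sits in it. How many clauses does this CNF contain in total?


onto-PHP(9,6): 9 pigeons, 6 holes, 9*6 = 54 variables.
- pigeon clauses: one per pigeon -> 9 clauses
- hole clauses: 6 holes * C(9,2) = 6 * 36 -> 216 clauses
- onto clauses: one per hole -> 6 clauses
Total clauses = 9 + 216 + 6 = 231

231


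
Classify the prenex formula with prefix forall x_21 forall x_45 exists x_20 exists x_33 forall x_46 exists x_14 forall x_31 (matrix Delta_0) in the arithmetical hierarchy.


Leading quantifier is forall, so the class is Pi.
Number of quantifier blocks = alternations + 1 = 4 + 1 = 5.
Classification: Pi_5

Pi_5


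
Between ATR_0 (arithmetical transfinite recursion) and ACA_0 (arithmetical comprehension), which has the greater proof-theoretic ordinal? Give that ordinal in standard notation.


Proof-theoretic ordinal of ATR_0 (arithmetical transfinite recursion): Gamma_0
Proof-theoretic ordinal of ACA_0 (arithmetical comprehension): epsilon_0
Comparing: epsilon_0 < Gamma_0.
The larger ordinal is Gamma_0 (from ATR_0 (arithmetical transfinite recursion)).

Gamma_0


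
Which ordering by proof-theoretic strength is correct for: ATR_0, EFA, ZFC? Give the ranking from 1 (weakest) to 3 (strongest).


Ordering by consistency strength:
1. EFA
2. ATR_0
3. ZFC


ATR_0=2, EFA=1, ZFC=3


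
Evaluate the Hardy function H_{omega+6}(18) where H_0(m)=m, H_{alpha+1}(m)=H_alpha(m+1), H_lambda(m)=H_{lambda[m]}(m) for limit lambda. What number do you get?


H_{omega+6}(18):
Unwind the 6 successor steps: H_{omega+6}(18) = H_omega(18+6) = H_omega(24).
H_omega(m) = H_m(m) = m + m = 2m.
Result = 2 * 24 = 48

48


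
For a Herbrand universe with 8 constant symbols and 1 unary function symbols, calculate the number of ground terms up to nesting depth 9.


Herbrand terms by depth:
Depth 0: 8 constants
Depth 1: 8 new terms (running total: 16)
Depth 2: 8 new terms (running total: 24)
Depth 3: 8 new terms (running total: 32)
Depth 4: 8 new terms (running total: 40)
Depth 5: 8 new terms (running total: 48)
Depth 6: 8 new terms (running total: 56)
Depth 7: 8 new terms (running total: 64)
Depth 8: 8 new terms (running total: 72)
Depth 9: 8 new terms (running total: 80)
Total distinct ground terms = 80

80


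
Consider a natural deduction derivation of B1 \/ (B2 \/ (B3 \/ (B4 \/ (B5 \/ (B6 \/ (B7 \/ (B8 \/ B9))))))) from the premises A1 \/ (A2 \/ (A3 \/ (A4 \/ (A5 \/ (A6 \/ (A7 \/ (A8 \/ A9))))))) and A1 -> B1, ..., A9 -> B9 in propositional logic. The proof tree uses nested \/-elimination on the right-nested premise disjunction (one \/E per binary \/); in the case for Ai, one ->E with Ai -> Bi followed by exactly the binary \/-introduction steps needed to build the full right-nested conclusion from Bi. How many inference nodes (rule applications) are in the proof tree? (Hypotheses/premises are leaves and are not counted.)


Constructive dilemma with 9 branches, all disjunctions right-nested:
- \/E: the premise has 8 binary \/, each eliminated once: 8 nodes.
- ->E: one per case (Ai with Ai -> Bi gives Bi): 9 nodes.
- \/I: in case i < n, Bi needs 1 step to form Bi \/ (B(i+1) \/ ...) and then i-1 steps to prepend B(i-1), ..., B1, i.e. i steps; in case i = n, B9 needs 8 prepend steps.
  \/I total = (1 + 2 + ... + 8) + 8 = 36 + 8 = 44 nodes.
Total = 8 + 9 + 44 = 61

61


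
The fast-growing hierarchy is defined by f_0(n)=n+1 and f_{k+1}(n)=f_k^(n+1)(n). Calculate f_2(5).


f_2(5) = f_1^6(5)
f_1(m) = 2m + 1.
Iterating: f_1^k(n) = 2^k*(n+1) - 1.
f_2(5) = 2^6*(5+1) - 1 = 64*6 - 1 = 383

383


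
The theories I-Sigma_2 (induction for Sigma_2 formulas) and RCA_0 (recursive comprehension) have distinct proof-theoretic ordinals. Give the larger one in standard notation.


Proof-theoretic ordinal of I-Sigma_2 (induction for Sigma_2 formulas): omega^(omega^omega)
Proof-theoretic ordinal of RCA_0 (recursive comprehension): omega^omega
Comparing: omega^omega < omega^(omega^omega).
The larger ordinal is omega^(omega^omega) (from I-Sigma_2 (induction for Sigma_2 formulas)).

omega^(omega^omega)


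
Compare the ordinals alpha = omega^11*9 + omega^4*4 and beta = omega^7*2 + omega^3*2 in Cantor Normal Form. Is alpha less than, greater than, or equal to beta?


Compare term by term from highest exponent:
alpha = omega^11*9 + omega^4*4
beta = omega^7*2 + omega^3*2
Term 1: alpha has omega^11*9, beta has omega^7*2
Term 2: alpha has omega^4*4, beta has omega^3*2
Result: alpha > beta

alpha > beta


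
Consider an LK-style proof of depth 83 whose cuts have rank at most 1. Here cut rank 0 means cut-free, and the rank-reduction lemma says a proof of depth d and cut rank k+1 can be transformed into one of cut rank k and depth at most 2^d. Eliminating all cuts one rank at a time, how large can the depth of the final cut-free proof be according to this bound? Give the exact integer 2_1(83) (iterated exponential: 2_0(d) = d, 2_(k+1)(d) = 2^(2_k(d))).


Each rank reduction sends depth d to at most 2^d; cut rank r needs r reductions.
2_0(83) = 83
2_1(83) = 2^83 = 9671406556917033397649408
Cut-free depth bound = 9671406556917033397649408

9671406556917033397649408


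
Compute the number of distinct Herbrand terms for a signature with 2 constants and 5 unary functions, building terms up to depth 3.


Herbrand terms by depth:
Depth 0: 2 constants
Depth 1: 10 new terms (running total: 12)
Depth 2: 50 new terms (running total: 62)
Depth 3: 250 new terms (running total: 312)
Total distinct ground terms = 312

312


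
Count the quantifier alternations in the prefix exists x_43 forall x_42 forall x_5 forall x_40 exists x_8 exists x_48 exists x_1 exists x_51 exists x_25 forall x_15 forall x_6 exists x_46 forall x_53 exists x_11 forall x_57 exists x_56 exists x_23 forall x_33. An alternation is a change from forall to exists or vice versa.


Walk the prefix and count type changes:
  position 1: exists -> forall <-- alternation
  position 2: forall -> forall
  position 3: forall -> forall
  position 4: forall -> exists <-- alternation
  position 5: exists -> exists
  position 6: exists -> exists
  position 7: exists -> exists
  position 8: exists -> exists
  position 9: exists -> forall <-- alternation
  position 10: forall -> forall
  position 11: forall -> exists <-- alternation
  position 12: exists -> forall <-- alternation
  position 13: forall -> exists <-- alternation
  position 14: exists -> forall <-- alternation
  position 15: forall -> exists <-- alternation
  position 16: exists -> exists
  position 17: exists -> forall <-- alternation
Total alternations = 9

9


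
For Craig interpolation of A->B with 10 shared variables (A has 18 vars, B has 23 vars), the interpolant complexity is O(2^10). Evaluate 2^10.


Shared atoms = 10
Craig interpolant size bound = 2^10
= 1024

1024


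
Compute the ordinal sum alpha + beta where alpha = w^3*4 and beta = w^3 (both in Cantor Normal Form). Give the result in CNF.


Ordinal addition w^3*4 + w^3:
Both terms have the same exponent 3.
w^e*c + w^e*d = w^e*(c+d).
Result = w^3*(4+1) = w^3*5

w^3*5


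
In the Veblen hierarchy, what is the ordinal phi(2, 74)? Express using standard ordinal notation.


phi(2, 74):
phi(2, beta) = zeta_beta (the beta-th zeta number, fixed point of epsilon).
phi(2, 74) = zeta_74

zeta_74


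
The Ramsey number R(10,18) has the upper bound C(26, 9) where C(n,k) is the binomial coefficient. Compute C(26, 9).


R(10,18) <= C(10+18-2, 10-1) = C(26, 9)
C(26, 9) = 26! / (9! * 17!)
= 3124550

3124550


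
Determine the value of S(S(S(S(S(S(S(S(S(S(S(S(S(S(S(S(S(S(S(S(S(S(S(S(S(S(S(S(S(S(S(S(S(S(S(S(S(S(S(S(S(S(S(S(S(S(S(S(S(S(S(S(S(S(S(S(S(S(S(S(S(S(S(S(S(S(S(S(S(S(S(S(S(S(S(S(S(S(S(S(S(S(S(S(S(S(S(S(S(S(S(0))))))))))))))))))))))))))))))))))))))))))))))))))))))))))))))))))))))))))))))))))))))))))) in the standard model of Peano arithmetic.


Counting successors applied to 0:
91 applications of S to 0 = 91

91


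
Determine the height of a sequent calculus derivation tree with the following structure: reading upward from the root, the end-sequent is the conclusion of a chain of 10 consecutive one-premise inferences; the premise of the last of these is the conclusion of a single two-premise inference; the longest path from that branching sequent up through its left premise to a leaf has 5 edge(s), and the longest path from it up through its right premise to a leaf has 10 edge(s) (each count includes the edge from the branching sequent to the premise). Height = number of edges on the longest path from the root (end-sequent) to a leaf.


Longest path through the left premise: 5 edges (measured from the branching sequent)
Longest path through the right premise: 10 edges
Height of the subtree rooted at the branching sequent: max(5, 10) = 10
The branching sequent sits 10 edges above the root (the chain of one-premise inferences), so height = 10 + 10 = 20

20


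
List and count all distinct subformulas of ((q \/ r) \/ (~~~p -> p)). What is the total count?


Formula: ((q \/ r) \/ (~~~p -> p))
Subformulas found:
  1. q
  2. r
  3. p
  4. ~p
  5. ~~p
  6. ~~~p
  7. (q \/ r)
  8. (~~~p -> p)
  9. ((q \/ r) \/ (~~~p -> p))
Total distinct subformulas = 9

9


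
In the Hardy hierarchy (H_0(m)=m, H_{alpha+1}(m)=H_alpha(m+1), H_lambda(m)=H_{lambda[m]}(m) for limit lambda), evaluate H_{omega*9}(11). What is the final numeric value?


H_{omega*9}(11):
For the Hardy hierarchy, H_{omega*k}(n) = 2^k * n.
2^9 = 512.
512 * 11 = 5632

5632


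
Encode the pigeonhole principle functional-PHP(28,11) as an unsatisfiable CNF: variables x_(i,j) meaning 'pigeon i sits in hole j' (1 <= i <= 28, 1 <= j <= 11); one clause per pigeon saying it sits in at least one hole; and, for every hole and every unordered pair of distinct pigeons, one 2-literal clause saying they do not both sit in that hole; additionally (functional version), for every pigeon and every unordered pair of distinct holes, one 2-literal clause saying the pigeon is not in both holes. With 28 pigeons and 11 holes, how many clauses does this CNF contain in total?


functional-PHP(28,11): 28 pigeons, 11 holes, 28*11 = 308 variables.
- pigeon clauses: one per pigeon -> 28 clauses
- hole clauses: 11 holes * C(28,2) = 11 * 378 -> 4158 clauses
- functional clauses: 28 pigeons * C(11,2) = 28 * 55 -> 1540 clauses
Total clauses = 28 + 4158 + 1540 = 5726

5726


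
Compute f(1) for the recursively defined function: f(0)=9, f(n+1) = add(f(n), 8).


f(0) = 9
f(1) = add(f(0), 8) = add(9, 8) = 17


17


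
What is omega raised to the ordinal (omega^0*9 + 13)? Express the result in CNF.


omega^(omega^0*9 + 13):
omega^0 = 1, so the exponent is 9 + 13 = 22 (finite ordinal addition).
Result = omega^22, already a single CNF term.

omega^22


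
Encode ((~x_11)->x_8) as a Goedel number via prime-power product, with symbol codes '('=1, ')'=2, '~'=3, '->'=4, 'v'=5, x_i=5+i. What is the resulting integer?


Formula: ((~x_11)->x_8)
Symbol codes: [1, 1, 3, 16, 2, 4, 13, 2]
Primes: [2, 3, 5, 7, 11, 13, 17, 19]
p_1^1 = 2^1 = 2
p_2^1 = 3^1 = 3
p_3^3 = 5^3 = 125
p_4^16 = 7^16 = 33232930569601
p_5^2 = 11^2 = 121
p_6^4 = 13^4 = 28561
p_7^13 = 17^13 = 9904578032905937
p_8^2 = 19^2 = 361
Product = 307986629449844038231742576609249975712750

307986629449844038231742576609249975712750


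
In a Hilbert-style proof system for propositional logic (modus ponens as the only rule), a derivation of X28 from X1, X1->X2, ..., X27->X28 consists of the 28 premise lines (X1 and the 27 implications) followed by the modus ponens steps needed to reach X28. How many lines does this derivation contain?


We have 28 premise lines: X1 and 27 implications.
Each implication is detached once by MP, giving 27 MP lines.
28 premise lines + 27 MP lines = 55 total lines.

55


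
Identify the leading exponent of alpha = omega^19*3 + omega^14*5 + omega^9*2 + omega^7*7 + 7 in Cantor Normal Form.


CNF: omega^19*3 + omega^14*5 + omega^9*2 + omega^7*7 + 7
The leading term is omega^19*3, which has exponent 19.

19


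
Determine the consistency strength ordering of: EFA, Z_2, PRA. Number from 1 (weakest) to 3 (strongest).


Ordering by consistency strength:
1. EFA
2. PRA
3. Z_2


EFA=1, Z_2=3, PRA=2


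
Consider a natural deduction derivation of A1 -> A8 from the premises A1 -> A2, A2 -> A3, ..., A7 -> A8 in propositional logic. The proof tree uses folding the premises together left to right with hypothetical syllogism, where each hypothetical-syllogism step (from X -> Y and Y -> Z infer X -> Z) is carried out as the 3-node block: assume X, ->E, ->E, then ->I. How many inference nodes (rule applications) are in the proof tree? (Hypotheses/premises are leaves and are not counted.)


There are 7 premises in the chain. The first HS step combines premises 1 and 2; each further premise needs one more HS step.
So 7 premises require 7 - 1 = 6 hypothetical-syllogism steps.
Each HS step uses 3 inference nodes (->E, ->E, ->I).
6 * 3 = 18 total inference nodes.

18


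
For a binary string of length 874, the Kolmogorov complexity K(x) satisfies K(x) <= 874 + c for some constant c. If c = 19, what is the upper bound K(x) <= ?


K(x) <= |x| + c = 874 + 19 = 893

893


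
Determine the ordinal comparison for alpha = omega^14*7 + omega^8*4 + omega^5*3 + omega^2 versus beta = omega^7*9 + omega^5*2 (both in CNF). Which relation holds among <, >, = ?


Compare term by term from highest exponent:
alpha = omega^14*7 + omega^8*4 + omega^5*3 + omega^2
beta = omega^7*9 + omega^5*2
Term 1: alpha has omega^14*7, beta has omega^7*9
Term 2: alpha has omega^8*4, beta has omega^5*2
Term 3: alpha has omega^5*3, beta has omega^0*0
Term 4: alpha has omega^2*1, beta has omega^0*0
Result: alpha > beta

alpha > beta


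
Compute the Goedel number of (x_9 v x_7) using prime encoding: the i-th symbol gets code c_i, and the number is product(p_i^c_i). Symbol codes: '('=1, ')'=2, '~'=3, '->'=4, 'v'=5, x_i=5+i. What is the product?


Formula: (x_9 v x_7)
Symbol codes: [1, 14, 5, 12, 2]
Primes: [2, 3, 5, 7, 11]
p_1^1 = 2^1 = 2
p_2^14 = 3^14 = 4782969
p_3^5 = 5^5 = 3125
p_4^12 = 7^12 = 13841287201
p_5^2 = 11^2 = 121
Product = 50065600999375325306250

50065600999375325306250


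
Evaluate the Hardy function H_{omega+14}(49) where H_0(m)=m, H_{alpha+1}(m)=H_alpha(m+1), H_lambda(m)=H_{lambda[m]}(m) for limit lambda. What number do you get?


H_{omega+14}(49):
Unwind the 14 successor steps: H_{omega+14}(49) = H_omega(49+14) = H_omega(63).
H_omega(m) = H_m(m) = m + m = 2m.
Result = 2 * 63 = 126

126


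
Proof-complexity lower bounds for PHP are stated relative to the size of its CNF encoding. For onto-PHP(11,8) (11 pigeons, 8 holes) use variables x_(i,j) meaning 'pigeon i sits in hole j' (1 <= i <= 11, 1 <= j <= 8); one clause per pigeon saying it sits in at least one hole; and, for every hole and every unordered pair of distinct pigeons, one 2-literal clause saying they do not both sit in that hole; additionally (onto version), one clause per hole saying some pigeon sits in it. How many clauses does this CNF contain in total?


onto-PHP(11,8): 11 pigeons, 8 holes, 11*8 = 88 variables.
- pigeon clauses: one per pigeon -> 11 clauses
- hole clauses: 8 holes * C(11,2) = 8 * 55 -> 440 clauses
- onto clauses: one per hole -> 8 clauses
Total clauses = 11 + 440 + 8 = 459

459


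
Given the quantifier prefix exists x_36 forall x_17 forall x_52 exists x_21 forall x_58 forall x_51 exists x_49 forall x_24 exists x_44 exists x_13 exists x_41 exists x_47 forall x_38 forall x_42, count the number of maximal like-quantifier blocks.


Alternations = 7.
Blocks = alternations + 1 = 8

8


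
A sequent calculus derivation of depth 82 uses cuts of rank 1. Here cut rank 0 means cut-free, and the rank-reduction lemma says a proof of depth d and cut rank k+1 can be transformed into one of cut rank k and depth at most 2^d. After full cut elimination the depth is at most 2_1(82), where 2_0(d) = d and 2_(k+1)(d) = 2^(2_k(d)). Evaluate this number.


Each rank reduction sends depth d to at most 2^d; cut rank r needs r reductions.
2_0(82) = 82
2_1(82) = 2^82 = 4835703278458516698824704
Cut-free depth bound = 4835703278458516698824704

4835703278458516698824704


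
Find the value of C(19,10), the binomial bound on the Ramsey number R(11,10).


R(11,10) <= C(11+10-2, 11-1) = C(19, 10)
C(19, 10) = 19! / (10! * 9!)
= 92378

92378


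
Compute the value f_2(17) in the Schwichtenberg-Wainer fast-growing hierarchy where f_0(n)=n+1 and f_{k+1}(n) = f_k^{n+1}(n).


f_2(17) = f_1^18(17)
f_1(m) = 2m + 1.
Iterating: f_1^k(n) = 2^k*(n+1) - 1.
f_2(17) = 2^18*(17+1) - 1 = 262144*18 - 1 = 4718591

4718591


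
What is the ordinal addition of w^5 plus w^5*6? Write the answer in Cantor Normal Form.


Ordinal addition w^5 + w^5*6:
Both terms have the same exponent 5.
w^e*c + w^e*d = w^e*(c+d).
Result = w^5*(1+6) = w^5*7

w^5*7


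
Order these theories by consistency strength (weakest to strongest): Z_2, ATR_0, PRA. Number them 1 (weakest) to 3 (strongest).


Ordering by consistency strength:
1. PRA
2. ATR_0
3. Z_2


Z_2=3, ATR_0=2, PRA=1


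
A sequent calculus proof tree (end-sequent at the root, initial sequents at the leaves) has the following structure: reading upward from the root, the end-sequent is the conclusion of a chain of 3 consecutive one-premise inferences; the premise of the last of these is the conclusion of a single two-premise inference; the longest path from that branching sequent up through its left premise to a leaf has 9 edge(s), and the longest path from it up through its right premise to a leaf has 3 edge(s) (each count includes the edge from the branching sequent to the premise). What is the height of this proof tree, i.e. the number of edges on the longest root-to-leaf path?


Longest path through the left premise: 9 edges (measured from the branching sequent)
Longest path through the right premise: 3 edges
Height of the subtree rooted at the branching sequent: max(9, 3) = 9
The branching sequent sits 3 edges above the root (the chain of one-premise inferences), so height = 9 + 3 = 12

12


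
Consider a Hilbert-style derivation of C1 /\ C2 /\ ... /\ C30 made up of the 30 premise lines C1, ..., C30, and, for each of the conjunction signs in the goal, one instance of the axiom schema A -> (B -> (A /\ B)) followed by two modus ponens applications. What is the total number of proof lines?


Conjoining 30 premises:
- 30 premise lines
- the goal has 29 conjunction signs; each costs 1 axiom instance + 2 MP = 3 lines: 3 * 29 = 87
Total = 30 + 87 = 117 lines.

117


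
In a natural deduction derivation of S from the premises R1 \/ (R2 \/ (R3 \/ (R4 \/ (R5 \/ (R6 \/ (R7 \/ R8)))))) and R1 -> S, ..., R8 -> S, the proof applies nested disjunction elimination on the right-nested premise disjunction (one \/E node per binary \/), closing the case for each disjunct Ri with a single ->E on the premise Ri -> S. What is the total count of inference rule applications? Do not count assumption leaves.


The premise R1 \/ (R2 \/ (R3 \/ (R4 \/ (R5 \/ (R6 \/ (R7 \/ R8)))))) contains 8 disjuncts, hence 7 binary \/ connectives.
- Each binary \/ is eliminated once: 7 \/E nodes.
- Each of the 8 cases Ri derives S by one ->E with Ri -> S: 8 ->E nodes.
Total = 7 + 8 = 15

15


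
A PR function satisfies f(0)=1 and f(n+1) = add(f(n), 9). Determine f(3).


f(0) = 1
f(1) = add(f(0), 9) = add(1, 9) = 10
f(2) = add(f(1), 9) = add(10, 9) = 19
f(3) = add(f(2), 9) = add(19, 9) = 28


28


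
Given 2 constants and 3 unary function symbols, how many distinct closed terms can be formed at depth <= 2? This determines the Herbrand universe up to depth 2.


Herbrand terms by depth:
Depth 0: 2 constants
Depth 1: 6 new terms (running total: 8)
Depth 2: 18 new terms (running total: 26)
Total distinct ground terms = 26

26


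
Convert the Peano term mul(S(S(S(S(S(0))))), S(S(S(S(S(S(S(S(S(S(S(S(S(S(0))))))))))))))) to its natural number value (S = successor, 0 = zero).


mul(S^5(0), S^14(0)):
S^5(0) = 5
S^14(0) = 14
5 * 14 = 70

70


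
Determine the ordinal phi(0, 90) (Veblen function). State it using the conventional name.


phi(0, 90):
phi(0, beta) = omega^beta by definition.
phi(0, 90) = omega^90

omega^90


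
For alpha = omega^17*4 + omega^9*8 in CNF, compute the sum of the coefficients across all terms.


CNF: omega^17*4 + omega^9*8
Coefficients: 4 + 8 = 12

12


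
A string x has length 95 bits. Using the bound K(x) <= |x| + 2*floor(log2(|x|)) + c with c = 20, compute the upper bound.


floor(log2(95)) = 6
2 * 6 = 12
K(x) <= 95 + 12 + 20 = 127

127


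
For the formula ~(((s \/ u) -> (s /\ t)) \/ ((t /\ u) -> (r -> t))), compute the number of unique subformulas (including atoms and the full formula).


Formula: ~(((s \/ u) -> (s /\ t)) \/ ((t /\ u) -> (r -> t)))
Subformulas found:
  1. u
  2. s
  3. r
  4. t
  5. (s /\ t)
  6. (r -> t)
  7. (s \/ u)
  8. (t /\ u)
  9. ((s \/ u) -> (s /\ t))
  10. ((t /\ u) -> (r -> t))
  11. (((s \/ u) -> (s /\ t)) \/ ((t /\ u) -> (r -> t)))
  12. ~(((s \/ u) -> (s /\ t)) \/ ((t /\ u) -> (r -> t)))
Total distinct subformulas = 12

12


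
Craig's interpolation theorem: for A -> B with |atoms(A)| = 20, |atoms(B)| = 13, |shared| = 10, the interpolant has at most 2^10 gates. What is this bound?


Shared atoms = 10
Craig interpolant size bound = 2^10
= 1024

1024


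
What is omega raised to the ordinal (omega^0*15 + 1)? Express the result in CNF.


omega^(omega^0*15 + 1):
omega^0 = 1, so the exponent is 15 + 1 = 16 (finite ordinal addition).
Result = omega^16, already a single CNF term.

omega^16


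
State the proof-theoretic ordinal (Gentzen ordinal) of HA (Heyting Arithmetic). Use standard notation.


The proof-theoretic ordinal of HA (Heyting Arithmetic) is a standard result in ordinal analysis.
This ordinal is the supremum of order types of primitive recursive well-orderings
that the theory can prove to be well-ordered.
For HA (Heyting Arithmetic), the proof-theoretic ordinal is epsilon_0.

epsilon_0


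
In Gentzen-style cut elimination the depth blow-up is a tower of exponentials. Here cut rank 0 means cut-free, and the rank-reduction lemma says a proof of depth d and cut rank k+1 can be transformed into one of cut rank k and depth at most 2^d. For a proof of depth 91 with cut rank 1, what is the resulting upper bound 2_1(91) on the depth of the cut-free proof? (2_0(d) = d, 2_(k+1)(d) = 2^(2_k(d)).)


Each rank reduction sends depth d to at most 2^d; cut rank r needs r reductions.
2_0(91) = 91
2_1(91) = 2^91 = 2475880078570760549798248448
Cut-free depth bound = 2475880078570760549798248448

2475880078570760549798248448


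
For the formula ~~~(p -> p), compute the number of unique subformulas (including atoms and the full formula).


Formula: ~~~(p -> p)
Subformulas found:
  1. p
  2. (p -> p)
  3. ~(p -> p)
  4. ~~(p -> p)
  5. ~~~(p -> p)
Total distinct subformulas = 5

5


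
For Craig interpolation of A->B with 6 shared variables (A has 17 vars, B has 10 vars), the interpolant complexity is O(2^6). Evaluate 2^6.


Shared atoms = 6
Craig interpolant size bound = 2^6
= 64

64


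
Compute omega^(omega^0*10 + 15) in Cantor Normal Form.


omega^(omega^0*10 + 15):
omega^0 = 1, so the exponent is 10 + 15 = 25 (finite ordinal addition).
Result = omega^25, already a single CNF term.

omega^25


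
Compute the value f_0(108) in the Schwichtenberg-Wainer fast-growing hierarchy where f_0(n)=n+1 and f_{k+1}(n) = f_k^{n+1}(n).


f_0(108) = 108 + 1 = 109

109


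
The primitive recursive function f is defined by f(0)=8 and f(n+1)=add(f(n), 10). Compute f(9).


f(0) = 8
f(1) = add(f(0), 10) = add(8, 10) = 18
f(2) = add(f(1), 10) = add(18, 10) = 28
f(3) = add(f(2), 10) = add(28, 10) = 38
f(4) = add(f(3), 10) = add(38, 10) = 48
f(5) = add(f(4), 10) = add(48, 10) = 58
f(6) = add(f(5), 10) = add(58, 10) = 68
f(7) = add(f(6), 10) = add(68, 10) = 78
f(8) = add(f(7), 10) = add(78, 10) = 88
f(9) = add(f(8), 10) = add(88, 10) = 98


98


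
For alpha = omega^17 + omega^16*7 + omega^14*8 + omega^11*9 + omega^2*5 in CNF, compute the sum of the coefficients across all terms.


CNF: omega^17 + omega^16*7 + omega^14*8 + omega^11*9 + omega^2*5
Coefficients: 1 + 7 + 8 + 9 + 5 = 30

30


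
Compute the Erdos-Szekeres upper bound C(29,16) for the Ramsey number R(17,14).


R(17,14) <= C(17+14-2, 17-1) = C(29, 16)
C(29, 16) = 29! / (16! * 13!)
= 67863915

67863915


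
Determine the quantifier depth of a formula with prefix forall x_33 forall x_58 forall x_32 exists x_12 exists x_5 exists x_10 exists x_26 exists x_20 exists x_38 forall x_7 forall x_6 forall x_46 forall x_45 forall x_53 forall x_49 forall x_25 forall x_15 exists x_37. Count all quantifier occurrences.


Quantifier prefix has 18 quantifier symbols.
Quantifier depth = 18

18


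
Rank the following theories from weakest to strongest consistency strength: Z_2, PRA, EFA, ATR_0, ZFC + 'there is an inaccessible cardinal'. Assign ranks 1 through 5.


Ordering by consistency strength:
1. EFA
2. PRA
3. ATR_0
4. Z_2
5. ZFC + 'there is an inaccessible cardinal'


Z_2=4, PRA=2, EFA=1, ATR_0=3, ZFC + 'there is an inaccessible cardinal'=5


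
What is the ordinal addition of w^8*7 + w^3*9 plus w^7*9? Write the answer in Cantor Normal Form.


Ordinal addition (w^8*7 + w^3*9) + w^7*9:
alpha's leading term has exponent 8 > beta's exponent 7, so it survives.
alpha's tail term has exponent 3 < beta's exponent 7, so it is absorbed by beta.
In ordinal addition, any term followed by a strictly larger-exponent term is absorbed.
Result = w^8*7 + w^7*9

w^8*7 + w^7*9


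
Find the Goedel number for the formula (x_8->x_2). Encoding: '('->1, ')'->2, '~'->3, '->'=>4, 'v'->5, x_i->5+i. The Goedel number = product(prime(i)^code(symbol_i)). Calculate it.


Formula: (x_8->x_2)
Symbol codes: [1, 13, 4, 7, 2]
Primes: [2, 3, 5, 7, 11]
p_1^1 = 2^1 = 2
p_2^13 = 3^13 = 1594323
p_3^4 = 5^4 = 625
p_4^7 = 7^7 = 823543
p_5^2 = 11^2 = 121
Product = 198590273891336250

198590273891336250


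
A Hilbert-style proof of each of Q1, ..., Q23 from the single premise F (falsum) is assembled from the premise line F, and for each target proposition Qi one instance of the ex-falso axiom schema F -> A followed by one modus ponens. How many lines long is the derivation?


Ex falso, line by line:
- 1 premise line (F)
- 23 targets, each needing 1 axiom instance (F -> Qi) + 1 MP = 2 lines: 2 * 23 = 46
Total = 1 + 46 = 47 lines.

47


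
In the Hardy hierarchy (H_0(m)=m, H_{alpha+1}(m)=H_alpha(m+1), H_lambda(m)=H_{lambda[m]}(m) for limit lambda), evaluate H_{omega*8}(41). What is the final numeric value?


H_{omega*8}(41):
For the Hardy hierarchy, H_{omega*k}(n) = 2^k * n.
2^8 = 256.
256 * 41 = 10496

10496


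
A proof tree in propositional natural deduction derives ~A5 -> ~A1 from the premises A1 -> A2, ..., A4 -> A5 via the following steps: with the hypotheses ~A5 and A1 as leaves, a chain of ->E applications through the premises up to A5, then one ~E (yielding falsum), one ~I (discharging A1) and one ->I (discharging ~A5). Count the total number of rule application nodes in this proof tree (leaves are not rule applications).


From hypothesis A1, 4 ->E steps along the 4 premises yield A5.
~E with hypothesis ~A5 gives falsum (1 node); ~I discharging A1 gives ~A1 (1 node); ->I discharging ~A5 gives the goal (1 node).
Total = 4 + 3 = 7 inference nodes.

7


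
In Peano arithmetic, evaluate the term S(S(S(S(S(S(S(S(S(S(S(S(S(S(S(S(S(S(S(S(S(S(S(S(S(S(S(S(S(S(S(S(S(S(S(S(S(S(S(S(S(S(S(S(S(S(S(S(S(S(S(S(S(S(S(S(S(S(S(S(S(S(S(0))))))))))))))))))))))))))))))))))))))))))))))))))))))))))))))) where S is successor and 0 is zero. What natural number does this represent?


Counting successors applied to 0:
63 applications of S to 0 = 63

63


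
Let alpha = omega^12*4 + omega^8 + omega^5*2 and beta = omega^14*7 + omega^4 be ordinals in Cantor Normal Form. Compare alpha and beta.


Compare term by term from highest exponent:
alpha = omega^12*4 + omega^8 + omega^5*2
beta = omega^14*7 + omega^4
Term 1: alpha has omega^12*4, beta has omega^14*7
Term 2: alpha has omega^8*1, beta has omega^4*1
Term 3: alpha has omega^5*2, beta has omega^0*0
Result: alpha < beta

alpha < beta
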